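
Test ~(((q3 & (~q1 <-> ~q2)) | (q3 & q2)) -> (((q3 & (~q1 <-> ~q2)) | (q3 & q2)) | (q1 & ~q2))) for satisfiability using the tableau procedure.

Initial set: {T ~(((q3 & (~q1 <-> ~q2)) | (q3 & q2)) -> (((q3 & (~q1 <-> ~q2)) | (q3 & q2)) | (q1 & ~q2)))}.
T ~(((q3 & (~q1 <-> ~q2)) | (q3 & q2)) -> (((q3 & (~q1 <-> ~q2)) | (q3 & q2)) | (q1 & ~q2))): α-rule — add T ((q3 & (~q1 <-> ~q2)) | (q3 & q2)), F (((q3 & (~q1 <-> ~q2)) | (q3 & q2)) | (q1 & ~q2)).
F (((q3 & (~q1 <-> ~q2)) | (q3 & q2)) | (q1 & ~q2)): α-rule — add F ((q3 & (~q1 <-> ~q2)) | (q3 & q2)), F (q1 & ~q2).
F ((q3 & (~q1 <-> ~q2)) | (q3 & q2)): α-rule — add F (q3 & (~q1 <-> ~q2)), F (q3 & q2).
T ((q3 & (~q1 <-> ~q2)) | (q3 & q2)): β-rule — branch into T (q3 & (~q1 <-> ~q2))  //  T (q3 & q2).
  branch 1 (add T (q3 & (~q1 <-> ~q2))):
    T (q3 & (~q1 <-> ~q2)): α-rule — add T q3, T (~q1 <-> ~q2).
    F (q1 & ~q2): β-rule — branch into F q1  //  F ~q2.
      branch 1.1 (add F q1):
        F (q3 & (~q1 <-> ~q2)): β-rule — branch into F q3  //  F (~q1 <-> ~q2).
          branch 1.1.1 (add F q3):
            × closes — contains both q3 and ~q3.
          branch 1.1.2 (add F (~q1 <-> ~q2)):
            F (q3 & q2): β-rule — branch into F q3  //  F q2.
              branch 1.1.2.1 (add F q3):
                × closes — contains both q3 and ~q3.
              branch 1.1.2.2 (add F q2):
                T (~q1 <-> ~q2): β-rule — branch into T ~q1, T ~q2  //  F ~q1, F ~q2.
                  branch 1.1.2.2.1 (add T ~q1, T ~q2):
                    F (~q1 <-> ~q2): β-rule — branch into T ~q1, F ~q2  //  F ~q1, T ~q2.
                      branch 1.1.2.2.1.1 (add T ~q1, F ~q2):
                        × closes — contains both q2 and ~q2.
                      branch 1.1.2.2.1.2 (add F ~q1, T ~q2):
                        × closes — contains both q1 and ~q1.
                  branch 1.1.2.2.2 (add F ~q1, F ~q2):
                    × closes — contains both q1 and ~q1.
      branch 1.2 (add F ~q2):
        F (q3 & (~q1 <-> ~q2)): β-rule — branch into F q3  //  F (~q1 <-> ~q2).
          branch 1.2.1 (add F q3):
            × closes — contains both q3 and ~q3.
          branch 1.2.2 (add F (~q1 <-> ~q2)):
            F (q3 & q2): β-rule — branch into F q3  //  F q2.
              branch 1.2.2.1 (add F q3):
                × closes — contains both q3 and ~q3.
              branch 1.2.2.2 (add F q2):
                × closes — contains both q2 and ~q2.
  branch 2 (add T (q3 & q2)):
    T (q3 & q2): α-rule — add T q3, T q2.
    F (q1 & ~q2): β-rule — branch into F q1  //  F ~q2.
      branch 2.1 (add F q1):
        F (q3 & (~q1 <-> ~q2)): β-rule — branch into F q3  //  F (~q1 <-> ~q2).
          branch 2.1.1 (add F q3):
            × closes — contains both q3 and ~q3.
          branch 2.1.2 (add F (~q1 <-> ~q2)):
            F (q3 & q2): β-rule — branch into F q3  //  F q2.
              branch 2.1.2.1 (add F q3):
                × closes — contains both q3 and ~q3.
              branch 2.1.2.2 (add F q2):
                × closes — contains both q2 and ~q2.
      branch 2.2 (add F ~q2):
        F (q3 & (~q1 <-> ~q2)): β-rule — branch into F q3  //  F (~q1 <-> ~q2).
          branch 2.2.1 (add F q3):
            × closes — contains both q3 and ~q3.
          branch 2.2.2 (add F (~q1 <-> ~q2)):
            F (q3 & q2): β-rule — branch into F q3  //  F q2.
              branch 2.2.2.1 (add F q3):
                × closes — contains both q3 and ~q3.
              branch 2.2.2.2 (add F q2):
                × closes — contains both q2 and ~q2.
All 14 branches close.
Every branch closed; the formula is unsatisfiable.

Unsatisfiable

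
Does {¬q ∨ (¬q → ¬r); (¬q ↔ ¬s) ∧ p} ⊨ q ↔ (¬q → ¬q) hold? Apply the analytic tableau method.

Initial set: {(¬q ∨ (¬q → ¬r)); ((¬q ↔ ¬s) ∧ p); ¬(q ↔ (¬q → ¬q))}.
((¬q ↔ ¬s) ∧ p): α-rule — add (¬q ↔ ¬s), p.
(¬q ∨ (¬q → ¬r)): β-rule — branch into ¬q  //  (¬q → ¬r).
  branch 1 (add ¬q):
    ¬(q ↔ (¬q → ¬q)): β-rule — branch into q, ¬(¬q → ¬q)  //  ¬q, (¬q → ¬q).
      branch 1.1 (add q, ¬(¬q → ¬q)):
        × closes — contains both q and ¬q.
      branch 1.2 (add ¬q, (¬q → ¬q)):
        (¬q ↔ ¬s): β-rule — branch into ¬q, ¬s  //  ¬¬q, ¬¬s.
          branch 1.2.1 (add ¬q, ¬s):
            (¬q → ¬q): β-rule — branch into ¬¬q  //  ¬q.
              branch 1.2.1.1 (add ¬¬q):
                × closes — contains both q and ¬q.
              branch 1.2.1.2 (add ¬q):
                ○ open, literals {p=true, q=false, s=false}.
          branch 1.2.2 (add ¬¬q, ¬¬s):
            × closes — contains both q and ¬q.
  branch 2 (add (¬q → ¬r)):
    ¬(q ↔ (¬q → ¬q)): β-rule — branch into q, ¬(¬q → ¬q)  //  ¬q, (¬q → ¬q).
      branch 2.1 (add q, ¬(¬q → ¬q)):
        ¬(¬q → ¬q): α-rule — add ¬q, ¬¬q.
        × closes — contains both q and ¬q.
      branch 2.2 (add ¬q, (¬q → ¬q)):
        (¬q ↔ ¬s): β-rule — branch into ¬q, ¬s  //  ¬¬q, ¬¬s.
          branch 2.2.1 (add ¬q, ¬s):
            (¬q → ¬r): β-rule — branch into ¬¬q  //  ¬r.
              branch 2.2.1.1 (add ¬¬q):
                × closes — contains both q and ¬q.
              branch 2.2.1.2 (add ¬r):
                (¬q → ¬q): β-rule — branch into ¬¬q  //  ¬q.
                  branch 2.2.1.2.1 (add ¬¬q):
                    × closes — contains both q and ¬q.
                  branch 2.2.1.2.2 (add ¬q):
                    ○ open, literals {p=true, q=false, r=false, s=false}.
          branch 2.2.2 (add ¬¬q, ¬¬s):
            × closes — contains both q and ¬q.
7 branches closed, 2 open.
An open branch gives a countermodel: p=true, q=false, s=false (unmentioned atoms arbitrary); the premises hold there but the conclusion fails.

No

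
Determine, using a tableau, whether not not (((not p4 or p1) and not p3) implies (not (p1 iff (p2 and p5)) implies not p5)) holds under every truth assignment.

Assume the negation and expand:
Initial set: {not not not (((not p4 or p1) and not p3) implies (not (p1 iff (p2 and p5)) implies not p5))}.
not not not (((not p4 or p1) and not p3) implies (not (p1 iff (p2 and p5)) implies not p5)): drop double negation, giving not (((not p4 or p1) and not p3) implies (not (p1 iff (p2 and p5)) implies not p5)).
not (((not p4 or p1) and not p3) implies (not (p1 iff (p2 and p5)) implies not p5)): α-rule — add ((not p4 or p1) and not p3), not (not (p1 iff (p2 and p5)) implies not p5).
((not p4 or p1) and not p3): α-rule — add (not p4 or p1), not p3.
not (not (p1 iff (p2 and p5)) implies not p5): α-rule — add not (p1 iff (p2 and p5)), not not p5.
(not p4 or p1): β-rule — branch into not p4  //  p1.
  branch 1 (add not p4):
    not (p1 iff (p2 and p5)): β-rule — branch into p1, not (p2 and p5)  //  not p1, (p2 and p5).
      branch 1.1 (add p1, not (p2 and p5)):
        not (p2 and p5): β-rule — branch into not p2  //  not p5.
          branch 1.1.1 (add not p2):
            ○ open, literals {p1=1, p2=0, p3=0, p4=0, p5=1}.
          branch 1.1.2 (add not p5):
            × closes — contains both p5 and not p5.
      branch 1.2 (add not p1, (p2 and p5)):
        (p2 and p5): α-rule — add p2, p5.
        ○ open, literals {p1=0, p2=1, p3=0, p4=0, p5=1}.
  branch 2 (add p1):
    not (p1 iff (p2 and p5)): β-rule — branch into p1, not (p2 and p5)  //  not p1, (p2 and p5).
      branch 2.1 (add p1, not (p2 and p5)):
        not (p2 and p5): β-rule — branch into not p2  //  not p5.
          branch 2.1.1 (add not p2):
            ○ open, literals {p1=1, p2=0, p3=0, p5=1}.
          branch 2.1.2 (add not p5):
            × closes — contains both p5 and not p5.
      branch 2.2 (add not p1, (p2 and p5)):
        × closes — contains both p1 and not p1.
3 branches closed, 3 open.
An open branch gives a countermodel: p1=1, p2=0, p3=0, p4=0, p5=1 (unmentioned atoms arbitrary); under it the original formula is false.

Not valid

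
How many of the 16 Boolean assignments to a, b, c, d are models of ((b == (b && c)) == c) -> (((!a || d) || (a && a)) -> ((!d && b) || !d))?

Initial set: {(((b == (b && c)) == c) -> (((!a || d) || (a && a)) -> ((!d && b) || !d)))}.
(((b == (b && c)) == c) -> (((!a || d) || (a && a)) -> ((!d && b) || !d))): β-rule — branch into !((b == (b && c)) == c)  //  (((!a || d) || (a && a)) -> ((!d && b) || !d)).
  branch 1 (add !((b == (b && c)) == c)):
    !((b == (b && c)) == c): β-rule — branch into (b == (b && c)), !c  //  !(b == (b && c)), c.
      branch 1.1 (add (b == (b && c)), !c):
        (b == (b && c)): β-rule — branch into b, (b && c)  //  !b, !(b && c).
          branch 1.1.1 (add b, (b && c)):
            (b && c): α-rule — add b, c.
            × closes — contains both c and !c.
          branch 1.1.2 (add !b, !(b && c)):
            !(b && c): β-rule — branch into !b  //  !c.
              branch 1.1.2.1 (add !b):
                ○ open, literals {b=false, c=false}.
              branch 1.1.2.2 (add !c):
                ○ open, literals {b=false, c=false}.
      branch 1.2 (add !(b == (b && c)), c):
        !(b == (b && c)): β-rule — branch into b, !(b && c)  //  !b, (b && c).
          branch 1.2.1 (add b, !(b && c)):
            !(b && c): β-rule — branch into !b  //  !c.
              branch 1.2.1.1 (add !b):
                × closes — contains both b and !b.
              branch 1.2.1.2 (add !c):
                × closes — contains both c and !c.
          branch 1.2.2 (add !b, (b && c)):
            (b && c): α-rule — add b, c.
            × closes — contains both b and !b.
  branch 2 (add (((!a || d) || (a && a)) -> ((!d && b) || !d))):
    (((!a || d) || (a && a)) -> ((!d && b) || !d)): β-rule — branch into !((!a || d) || (a && a))  //  ((!d && b) || !d).
      branch 2.1 (add !((!a || d) || (a && a))):
        !((!a || d) || (a && a)): α-rule — add !(!a || d), !(a && a).
        !(!a || d): α-rule — add !!a, !d.
        !(a && a): β-rule — branch into !a  //  !a.
          branch 2.1.1 (add !a):
            × closes — contains both a and !a.
          branch 2.1.2 (add !a):
            × closes — contains both a and !a.
      branch 2.2 (add ((!d && b) || !d)):
        ((!d && b) || !d): β-rule — branch into (!d && b)  //  !d.
          branch 2.2.1 (add (!d && b)):
            (!d && b): α-rule — add !d, b.
            ○ open, literals {b=true, d=false}.
          branch 2.2.2 (add !d):
            ○ open, literals {d=false}.
6 branches closed, 4 open.
Each open branch fixes some atoms; the unmentioned ones are free. Counting distinct full assignments: branch {b=false, c=false} (a, d) contributes 4 new; branch {b=false, c=false} (a, d) contributes 0 new; branch {b=true, d=false} (a, c) contributes 4 new; branch {d=false} (a, b, c) contributes 2 new. Total: 10.

10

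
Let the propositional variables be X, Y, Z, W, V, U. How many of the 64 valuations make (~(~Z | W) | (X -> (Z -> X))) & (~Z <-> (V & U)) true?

32

Initial set: {((~(~Z | W) | (X -> (Z -> X))) & (~Z <-> (V & U)))}.
((~(~Z | W) | (X -> (Z -> X))) & (~Z <-> (V & U))): α-rule — add (~(~Z | W) | (X -> (Z -> X))), (~Z <-> (V & U)).
(~(~Z | W) | (X -> (Z -> X))): β-rule — branch into ~(~Z | W)  //  (X -> (Z -> X)).
  branch 1 (add ~(~Z | W)):
    ~(~Z | W): α-rule — add ~~Z, ~W.
    (~Z <-> (V & U)): β-rule — branch into ~Z, (V & U)  //  ~~Z, ~(V & U).
      branch 1.1 (add ~Z, (V & U)):
        × closes — contains both Z and ~Z.
      branch 1.2 (add ~~Z, ~(V & U)):
        ~(V & U): β-rule — branch into ~V  //  ~U.
          branch 1.2.1 (add ~V):
            ○ open, literals {V=false, W=false, Z=true}.
          branch 1.2.2 (add ~U):
            ○ open, literals {U=false, W=false, Z=true}.
  branch 2 (add (X -> (Z -> X))):
    (~Z <-> (V & U)): β-rule — branch into ~Z, (V & U)  //  ~~Z, ~(V & U).
      branch 2.1 (add ~Z, (V & U)):
        (V & U): α-rule — add V, U.
        (X -> (Z -> X)): β-rule — branch into ~X  //  (Z -> X).
          branch 2.1.1 (add ~X):
            ○ open, literals {U=true, V=true, X=false, Z=false}.
          branch 2.1.2 (add (Z -> X)):
            (Z -> X): β-rule — branch into ~Z  //  X.
              branch 2.1.2.1 (add ~Z):
                ○ open, literals {U=true, V=true, Z=false}.
              branch 2.1.2.2 (add X):
                ○ open, literals {U=true, V=true, X=true, Z=false}.
      branch 2.2 (add ~~Z, ~(V & U)):
        (X -> (Z -> X)): β-rule — branch into ~X  //  (Z -> X).
          branch 2.2.1 (add ~X):
            ~(V & U): β-rule — branch into ~V  //  ~U.
              branch 2.2.1.1 (add ~V):
                ○ open, literals {V=false, X=false, Z=true}.
              branch 2.2.1.2 (add ~U):
                ○ open, literals {U=false, X=false, Z=true}.
          branch 2.2.2 (add (Z -> X)):
            ~(V & U): β-rule — branch into ~V  //  ~U.
              branch 2.2.2.1 (add ~V):
                (Z -> X): β-rule — branch into ~Z  //  X.
                  branch 2.2.2.1.1 (add ~Z):
                    × closes — contains both Z and ~Z.
                  branch 2.2.2.1.2 (add X):
                    ○ open, literals {V=false, X=true, Z=true}.
              branch 2.2.2.2 (add ~U):
                (Z -> X): β-rule — branch into ~Z  //  X.
                  branch 2.2.2.2.1 (add ~Z):
                    × closes — contains both Z and ~Z.
                  branch 2.2.2.2.2 (add X):
                    ○ open, literals {U=false, X=true, Z=true}.
3 branches closed, 9 open.
Each open branch fixes some atoms; the unmentioned ones are free. Counting distinct full assignments: branch {V=false, W=false, Z=true} (X, Y, U) contributes 8 new; branch {U=false, W=false, Z=true} (X, Y, V) contributes 4 new; branch {U=true, V=true, X=false, Z=false} (Y, W) contributes 4 new; branch {U=true, V=true, Z=false} (X, Y, W) contributes 4 new; branch {U=true, V=true, X=true, Z=false} (Y, W) contributes 0 new; branch {V=false, X=false, Z=true} (Y, W, U) contributes 4 new; branch {U=false, X=false, Z=true} (Y, W, V) contributes 2 new; branch {V=false, X=true, Z=true} (Y, W, U) contributes 4 new; branch {U=false, X=true, Z=true} (Y, W, V) contributes 2 new. Total: 32.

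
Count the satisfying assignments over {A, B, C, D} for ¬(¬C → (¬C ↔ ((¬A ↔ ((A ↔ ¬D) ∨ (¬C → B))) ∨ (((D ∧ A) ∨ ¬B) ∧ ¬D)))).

Initial set: {¬(¬C → (¬C ↔ ((¬A ↔ ((A ↔ ¬D) ∨ (¬C → B))) ∨ (((D ∧ A) ∨ ¬B) ∧ ¬D))))}.
¬(¬C → (¬C ↔ ((¬A ↔ ((A ↔ ¬D) ∨ (¬C → B))) ∨ (((D ∧ A) ∨ ¬B) ∧ ¬D)))): α-rule — add ¬C, ¬(¬C ↔ ((¬A ↔ ((A ↔ ¬D) ∨ (¬C → B))) ∨ (((D ∧ A) ∨ ¬B) ∧ ¬D))).
¬(¬C ↔ ((¬A ↔ ((A ↔ ¬D) ∨ (¬C → B))) ∨ (((D ∧ A) ∨ ¬B) ∧ ¬D))): β-rule — branch into ¬C, ¬((¬A ↔ ((A ↔ ¬D) ∨ (¬C → B))) ∨ (((D ∧ A) ∨ ¬B) ∧ ¬D))  //  ¬¬C, ((¬A ↔ ((A ↔ ¬D) ∨ (¬C → B))) ∨ (((D ∧ A) ∨ ¬B) ∧ ¬D)).
  branch 1 (add ¬C, ¬((¬A ↔ ((A ↔ ¬D) ∨ (¬C → B))) ∨ (((D ∧ A) ∨ ¬B) ∧ ¬D))):
    ¬((¬A ↔ ((A ↔ ¬D) ∨ (¬C → B))) ∨ (((D ∧ A) ∨ ¬B) ∧ ¬D)): α-rule — add ¬(¬A ↔ ((A ↔ ¬D) ∨ (¬C → B))), ¬(((D ∧ A) ∨ ¬B) ∧ ¬D).
    ¬(¬A ↔ ((A ↔ ¬D) ∨ (¬C → B))): β-rule — branch into ¬A, ¬((A ↔ ¬D) ∨ (¬C → B))  //  ¬¬A, ((A ↔ ¬D) ∨ (¬C → B)).
      branch 1.1 (add ¬A, ¬((A ↔ ¬D) ∨ (¬C → B))):
        ¬((A ↔ ¬D) ∨ (¬C → B)): α-rule — add ¬(A ↔ ¬D), ¬(¬C → B).
        ¬(¬C → B): α-rule — add ¬C, ¬B.
        ¬(((D ∧ A) ∨ ¬B) ∧ ¬D): β-rule — branch into ¬((D ∧ A) ∨ ¬B)  //  ¬¬D.
          branch 1.1.1 (add ¬((D ∧ A) ∨ ¬B)):
            ¬((D ∧ A) ∨ ¬B): α-rule — add ¬(D ∧ A), ¬¬B.
            × closes — contains both B and ¬B.
          branch 1.1.2 (add ¬¬D):
            ¬(A ↔ ¬D): β-rule — branch into A, ¬¬D  //  ¬A, ¬D.
              branch 1.1.2.1 (add A, ¬¬D):
                × closes — contains both A and ¬A.
              branch 1.1.2.2 (add ¬A, ¬D):
                × closes — contains both D and ¬D.
      branch 1.2 (add ¬¬A, ((A ↔ ¬D) ∨ (¬C → B))):
        ¬(((D ∧ A) ∨ ¬B) ∧ ¬D): β-rule — branch into ¬((D ∧ A) ∨ ¬B)  //  ¬¬D.
          branch 1.2.1 (add ¬((D ∧ A) ∨ ¬B)):
            ¬((D ∧ A) ∨ ¬B): α-rule — add ¬(D ∧ A), ¬¬B.
            ((A ↔ ¬D) ∨ (¬C → B)): β-rule — branch into (A ↔ ¬D)  //  (¬C → B).
              branch 1.2.1.1 (add (A ↔ ¬D)):
                ¬(D ∧ A): β-rule — branch into ¬D  //  ¬A.
                  branch 1.2.1.1.1 (add ¬D):
                    (A ↔ ¬D): β-rule — branch into A, ¬D  //  ¬A, ¬¬D.
                      branch 1.2.1.1.1.1 (add A, ¬D):
                        ○ open, literals {A=1, B=1, C=0, D=0}.
                      branch 1.2.1.1.1.2 (add ¬A, ¬¬D):
                        × closes — contains both A and ¬A.
                  branch 1.2.1.1.2 (add ¬A):
                    × closes — contains both A and ¬A.
              branch 1.2.1.2 (add (¬C → B)):
                ¬(D ∧ A): β-rule — branch into ¬D  //  ¬A.
                  branch 1.2.1.2.1 (add ¬D):
                    (¬C → B): β-rule — branch into ¬¬C  //  B.
                      branch 1.2.1.2.1.1 (add ¬¬C):
                        × closes — contains both C and ¬C.
                      branch 1.2.1.2.1.2 (add B):
                        ○ open, literals {A=1, B=1, C=0, D=0}.
                  branch 1.2.1.2.2 (add ¬A):
                    × closes — contains both A and ¬A.
          branch 1.2.2 (add ¬¬D):
            ((A ↔ ¬D) ∨ (¬C → B)): β-rule — branch into (A ↔ ¬D)  //  (¬C → B).
              branch 1.2.2.1 (add (A ↔ ¬D)):
                (A ↔ ¬D): β-rule — branch into A, ¬D  //  ¬A, ¬¬D.
                  branch 1.2.2.1.1 (add A, ¬D):
                    × closes — contains both D and ¬D.
                  branch 1.2.2.1.2 (add ¬A, ¬¬D):
                    × closes — contains both A and ¬A.
              branch 1.2.2.2 (add (¬C → B)):
                (¬C → B): β-rule — branch into ¬¬C  //  B.
                  branch 1.2.2.2.1 (add ¬¬C):
                    × closes — contains both C and ¬C.
                  branch 1.2.2.2.2 (add B):
                    ○ open, literals {A=1, B=1, C=0, D=1}.
  branch 2 (add ¬¬C, ((¬A ↔ ((A ↔ ¬D) ∨ (¬C → B))) ∨ (((D ∧ A) ∨ ¬B) ∧ ¬D))):
    × closes — contains both C and ¬C.
11 branches closed, 3 open.
Each open branch fixes some atoms; the unmentioned ones are free. Counting distinct full assignments: branch {A=1, B=1, C=0, D=0} (none free) contributes 1 new; branch {A=1, B=1, C=0, D=0} (none free) contributes 0 new; branch {A=1, B=1, C=0, D=1} (none free) contributes 1 new. Total: 2.

2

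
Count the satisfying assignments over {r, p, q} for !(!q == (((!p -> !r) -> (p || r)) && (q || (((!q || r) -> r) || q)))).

Initial set: {!(!q == (((!p -> !r) -> (p || r)) && (q || (((!q || r) -> r) || q))))}.
!(!q == (((!p -> !r) -> (p || r)) && (q || (((!q || r) -> r) || q)))): β-rule — branch into !q, !(((!p -> !r) -> (p || r)) && (q || (((!q || r) -> r) || q)))  //  !!q, (((!p -> !r) -> (p || r)) && (q || (((!q || r) -> r) || q))).
  branch 1 (add !q, !(((!p -> !r) -> (p || r)) && (q || (((!q || r) -> r) || q)))):
    !(((!p -> !r) -> (p || r)) && (q || (((!q || r) -> r) || q))): β-rule — branch into !((!p -> !r) -> (p || r))  //  !(q || (((!q || r) -> r) || q)).
      branch 1.1 (add !((!p -> !r) -> (p || r))):
        !((!p -> !r) -> (p || r)): α-rule — add (!p -> !r), !(p || r).
        !(p || r): α-rule — add !p, !r.
        (!p -> !r): β-rule — branch into !!p  //  !r.
          branch 1.1.1 (add !!p):
            × closes — contains both p and !p.
          branch 1.1.2 (add !r):
            ○ open, literals {p=F, q=F, r=F}.
      branch 1.2 (add !(q || (((!q || r) -> r) || q))):
        !(q || (((!q || r) -> r) || q)): α-rule — add !q, !(((!q || r) -> r) || q).
        !(((!q || r) -> r) || q): α-rule — add !((!q || r) -> r), !q.
        !((!q || r) -> r): α-rule — add (!q || r), !r.
        (!q || r): β-rule — branch into !q  //  r.
          branch 1.2.1 (add !q):
            ○ open, literals {q=F, r=F}.
          branch 1.2.2 (add r):
            × closes — contains both r and !r.
  branch 2 (add !!q, (((!p -> !r) -> (p || r)) && (q || (((!q || r) -> r) || q)))):
    (((!p -> !r) -> (p || r)) && (q || (((!q || r) -> r) || q))): α-rule — add ((!p -> !r) -> (p || r)), (q || (((!q || r) -> r) || q)).
    ((!p -> !r) -> (p || r)): β-rule — branch into !(!p -> !r)  //  (p || r).
      branch 2.1 (add !(!p -> !r)):
        !(!p -> !r): α-rule — add !p, !!r.
        (q || (((!q || r) -> r) || q)): β-rule — branch into q  //  (((!q || r) -> r) || q).
          branch 2.1.1 (add q):
            ○ open, literals {p=F, q=T, r=T}.
          branch 2.1.2 (add (((!q || r) -> r) || q)):
            (((!q || r) -> r) || q): β-rule — branch into ((!q || r) -> r)  //  q.
              branch 2.1.2.1 (add ((!q || r) -> r)):
                ((!q || r) -> r): β-rule — branch into !(!q || r)  //  r.
                  branch 2.1.2.1.1 (add !(!q || r)):
                    !(!q || r): α-rule — add !!q, !r.
                    × closes — contains both r and !r.
                  branch 2.1.2.1.2 (add r):
                    ○ open, literals {p=F, q=T, r=T}.
              branch 2.1.2.2 (add q):
                ○ open, literals {p=F, q=T, r=T}.
      branch 2.2 (add (p || r)):
        (q || (((!q || r) -> r) || q)): β-rule — branch into q  //  (((!q || r) -> r) || q).
          branch 2.2.1 (add q):
            (p || r): β-rule — branch into p  //  r.
              branch 2.2.1.1 (add p):
                ○ open, literals {p=T, q=T}.
              branch 2.2.1.2 (add r):
                ○ open, literals {q=T, r=T}.
          branch 2.2.2 (add (((!q || r) -> r) || q)):
            (p || r): β-rule — branch into p  //  r.
              branch 2.2.2.1 (add p):
                (((!q || r) -> r) || q): β-rule — branch into ((!q || r) -> r)  //  q.
                  branch 2.2.2.1.1 (add ((!q || r) -> r)):
                    ((!q || r) -> r): β-rule — branch into !(!q || r)  //  r.
                      branch 2.2.2.1.1.1 (add !(!q || r)):
                        !(!q || r): α-rule — add !!q, !r.
                        ○ open, literals {p=T, q=T, r=F}.
                      branch 2.2.2.1.1.2 (add r):
                        ○ open, literals {p=T, q=T, r=T}.
                  branch 2.2.2.1.2 (add q):
                    ○ open, literals {p=T, q=T}.
              branch 2.2.2.2 (add r):
                (((!q || r) -> r) || q): β-rule — branch into ((!q || r) -> r)  //  q.
                  branch 2.2.2.2.1 (add ((!q || r) -> r)):
                    ((!q || r) -> r): β-rule — branch into !(!q || r)  //  r.
                      branch 2.2.2.2.1.1 (add !(!q || r)):
                        !(!q || r): α-rule — add !!q, !r.
                        × closes — contains both r and !r.
                      branch 2.2.2.2.1.2 (add r):
                        ○ open, literals {q=T, r=T}.
                  branch 2.2.2.2.2 (add q):
                    ○ open, literals {q=T, r=T}.
4 branches closed, 12 open.
Each open branch fixes some atoms; the unmentioned ones are free. Counting distinct full assignments: branch {p=F, q=F, r=F} (none free) contributes 1 new; branch {q=F, r=F} (p) contributes 1 new; branch {p=F, q=T, r=T} (none free) contributes 1 new; branch {p=F, q=T, r=T} (none free) contributes 0 new; branch {p=F, q=T, r=T} (none free) contributes 0 new; branch {p=T, q=T} (r) contributes 2 new; branch {q=T, r=T} (p) contributes 0 new; branch {p=T, q=T, r=F} (none free) contributes 0 new; branch {p=T, q=T, r=T} (none free) contributes 0 new; branch {p=T, q=T} (r) contributes 0 new; branch {q=T, r=T} (p) contributes 0 new; branch {q=T, r=T} (p) contributes 0 new. Total: 5.

5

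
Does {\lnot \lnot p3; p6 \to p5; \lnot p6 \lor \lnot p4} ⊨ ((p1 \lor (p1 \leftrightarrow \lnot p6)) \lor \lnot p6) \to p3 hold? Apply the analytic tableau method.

Initial set: {T \lnot \lnot p3; T (p6 \to p5); T (\lnot p6 \lor \lnot p4); F (((p1 \lor (p1 \leftrightarrow \lnot p6)) \lor \lnot p6) \to p3)}.
T \lnot \lnot p3: drop double negation, giving T p3.
F (((p1 \lor (p1 \leftrightarrow \lnot p6)) \lor \lnot p6) \to p3): α-rule — add T ((p1 \lor (p1 \leftrightarrow \lnot p6)) \lor \lnot p6), F p3.
× closes — contains both p3 and \lnot p3.
All 1 branch closes.
Every branch closed, so the premises entail the conclusion.

Yes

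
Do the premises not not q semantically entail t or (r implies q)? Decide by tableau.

Initial set: {not not q; not (t or (r implies q))}.
not not q: drop double negation, giving q.
not (t or (r implies q)): α-rule — add not t, not (r implies q).
not (r implies q): α-rule — add r, not q.
× closes — contains both q and not q.
All 1 branch closes.
Every branch closed, so the premises entail the conclusion.

Yes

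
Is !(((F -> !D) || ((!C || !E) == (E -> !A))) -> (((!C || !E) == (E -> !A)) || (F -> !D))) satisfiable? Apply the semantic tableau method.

Initial set: {!(((F -> !D) || ((!C || !E) == (E -> !A))) -> (((!C || !E) == (E -> !A)) || (F -> !D)))}.
!(((F -> !D) || ((!C || !E) == (E -> !A))) -> (((!C || !E) == (E -> !A)) || (F -> !D))): α-rule — add ((F -> !D) || ((!C || !E) == (E -> !A))), !(((!C || !E) == (E -> !A)) || (F -> !D)).
!(((!C || !E) == (E -> !A)) || (F -> !D)): α-rule — add !((!C || !E) == (E -> !A)), !(F -> !D).
!(F -> !D): α-rule — add F, !!D.
((F -> !D) || ((!C || !E) == (E -> !A))): β-rule — branch into (F -> !D)  //  ((!C || !E) == (E -> !A)).
  branch 1 (add (F -> !D)):
    !((!C || !E) == (E -> !A)): β-rule — branch into (!C || !E), !(E -> !A)  //  !(!C || !E), (E -> !A).
      branch 1.1 (add (!C || !E), !(E -> !A)):
        !(E -> !A): α-rule — add E, !!A.
        (F -> !D): β-rule — branch into !F  //  !D.
          branch 1.1.1 (add !F):
            × closes — contains both F and !F.
          branch 1.1.2 (add !D):
            × closes — contains both D and !D.
      branch 1.2 (add !(!C || !E), (E -> !A)):
        !(!C || !E): α-rule — add !!C, !!E.
        (F -> !D): β-rule — branch into !F  //  !D.
          branch 1.2.1 (add !F):
            × closes — contains both F and !F.
          branch 1.2.2 (add !D):
            × closes — contains both D and !D.
  branch 2 (add ((!C || !E) == (E -> !A))):
    !((!C || !E) == (E -> !A)): β-rule — branch into (!C || !E), !(E -> !A)  //  !(!C || !E), (E -> !A).
      branch 2.1 (add (!C || !E), !(E -> !A)):
        !(E -> !A): α-rule — add E, !!A.
        ((!C || !E) == (E -> !A)): β-rule — branch into (!C || !E), (E -> !A)  //  !(!C || !E), !(E -> !A).
          branch 2.1.1 (add (!C || !E), (E -> !A)):
            (!C || !E): β-rule — branch into !C  //  !E.
              branch 2.1.1.1 (add !C):
                (!C || !E): β-rule — branch into !C  //  !E.
                  branch 2.1.1.1.1 (add !C):
                    (E -> !A): β-rule — branch into !E  //  !A.
                      branch 2.1.1.1.1.1 (add !E):
                        × closes — contains both E and !E.
                      branch 2.1.1.1.1.2 (add !A):
                        × closes — contains both A and !A.
                  branch 2.1.1.1.2 (add !E):
                    × closes — contains both E and !E.
              branch 2.1.1.2 (add !E):
                × closes — contains both E and !E.
          branch 2.1.2 (add !(!C || !E), !(E -> !A)):
            !(!C || !E): α-rule — add !!C, !!E.
            !(E -> !A): α-rule — add E, !!A.
            (!C || !E): β-rule — branch into !C  //  !E.
              branch 2.1.2.1 (add !C):
                × closes — contains both C and !C.
              branch 2.1.2.2 (add !E):
                × closes — contains both E and !E.
      branch 2.2 (add !(!C || !E), (E -> !A)):
        !(!C || !E): α-rule — add !!C, !!E.
        ((!C || !E) == (E -> !A)): β-rule — branch into (!C || !E), (E -> !A)  //  !(!C || !E), !(E -> !A).
          branch 2.2.1 (add (!C || !E), (E -> !A)):
            (E -> !A): β-rule — branch into !E  //  !A.
              branch 2.2.1.1 (add !E):
                × closes — contains both E and !E.
              branch 2.2.1.2 (add !A):
                (!C || !E): β-rule — branch into !C  //  !E.
                  branch 2.2.1.2.1 (add !C):
                    × closes — contains both C and !C.
                  branch 2.2.1.2.2 (add !E):
                    × closes — contains both E and !E.
          branch 2.2.2 (add !(!C || !E), !(E -> !A)):
            !(!C || !E): α-rule — add !!C, !!E.
            !(E -> !A): α-rule — add E, !!A.
            (E -> !A): β-rule — branch into !E  //  !A.
              branch 2.2.2.1 (add !E):
                × closes — contains both E and !E.
              branch 2.2.2.2 (add !A):
                × closes — contains both A and !A.
All 15 branches close.
Every branch closed; the formula is unsatisfiable.

Unsatisfiable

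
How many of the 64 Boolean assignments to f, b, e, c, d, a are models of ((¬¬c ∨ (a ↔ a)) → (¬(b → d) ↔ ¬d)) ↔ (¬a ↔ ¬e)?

Initial set: {(((¬¬c ∨ (a ↔ a)) → (¬(b → d) ↔ ¬d)) ↔ (¬a ↔ ¬e))}.
(((¬¬c ∨ (a ↔ a)) → (¬(b → d) ↔ ¬d)) ↔ (¬a ↔ ¬e)): β-rule — branch into ((¬¬c ∨ (a ↔ a)) → (¬(b → d) ↔ ¬d)), (¬a ↔ ¬e)  //  ¬((¬¬c ∨ (a ↔ a)) → (¬(b → d) ↔ ¬d)), ¬(¬a ↔ ¬e).
  branch 1 (add ((¬¬c ∨ (a ↔ a)) → (¬(b → d) ↔ ¬d)), (¬a ↔ ¬e)):
    ((¬¬c ∨ (a ↔ a)) → (¬(b → d) ↔ ¬d)): β-rule — branch into ¬(¬¬c ∨ (a ↔ a))  //  (¬(b → d) ↔ ¬d).
      branch 1.1 (add ¬(¬¬c ∨ (a ↔ a))):
        ¬(¬¬c ∨ (a ↔ a)): α-rule — add ¬¬¬c, ¬(a ↔ a).
        ¬¬¬c: drop double negation, giving ¬c.
        (¬a ↔ ¬e): β-rule — branch into ¬a, ¬e  //  ¬¬a, ¬¬e.
          branch 1.1.1 (add ¬a, ¬e):
            ¬(a ↔ a): β-rule — branch into a, ¬a  //  ¬a, a.
              branch 1.1.1.1 (add a, ¬a):
                × closes — contains both a and ¬a.
              branch 1.1.1.2 (add ¬a, a):
                × closes — contains both a and ¬a.
          branch 1.1.2 (add ¬¬a, ¬¬e):
            ¬(a ↔ a): β-rule — branch into a, ¬a  //  ¬a, a.
              branch 1.1.2.1 (add a, ¬a):
                × closes — contains both a and ¬a.
              branch 1.1.2.2 (add ¬a, a):
                × closes — contains both a and ¬a.
      branch 1.2 (add (¬(b → d) ↔ ¬d)):
        (¬a ↔ ¬e): β-rule — branch into ¬a, ¬e  //  ¬¬a, ¬¬e.
          branch 1.2.1 (add ¬a, ¬e):
            (¬(b → d) ↔ ¬d): β-rule — branch into ¬(b → d), ¬d  //  ¬¬(b → d), ¬¬d.
              branch 1.2.1.1 (add ¬(b → d), ¬d):
                ¬(b → d): α-rule — add b, ¬d.
                ○ open, literals {a=F, b=T, d=F, e=F}.
              branch 1.2.1.2 (add ¬¬(b → d), ¬¬d):
                ¬¬(b → d): β-rule — branch into ¬b  //  d.
                  branch 1.2.1.2.1 (add ¬b):
                    ○ open, literals {a=F, b=F, d=T, e=F}.
                  branch 1.2.1.2.2 (add d):
                    ○ open, literals {a=F, d=T, e=F}.
          branch 1.2.2 (add ¬¬a, ¬¬e):
            (¬(b → d) ↔ ¬d): β-rule — branch into ¬(b → d), ¬d  //  ¬¬(b → d), ¬¬d.
              branch 1.2.2.1 (add ¬(b → d), ¬d):
                ¬(b → d): α-rule — add b, ¬d.
                ○ open, literals {a=T, b=T, d=F, e=T}.
              branch 1.2.2.2 (add ¬¬(b → d), ¬¬d):
                ¬¬(b → d): β-rule — branch into ¬b  //  d.
                  branch 1.2.2.2.1 (add ¬b):
                    ○ open, literals {a=T, b=F, d=T, e=T}.
                  branch 1.2.2.2.2 (add d):
                    ○ open, literals {a=T, d=T, e=T}.
  branch 2 (add ¬((¬¬c ∨ (a ↔ a)) → (¬(b → d) ↔ ¬d)), ¬(¬a ↔ ¬e)):
    ¬((¬¬c ∨ (a ↔ a)) → (¬(b → d) ↔ ¬d)): α-rule — add (¬¬c ∨ (a ↔ a)), ¬(¬(b → d) ↔ ¬d).
    ¬(¬a ↔ ¬e): β-rule — branch into ¬a, ¬¬e  //  ¬¬a, ¬e.
      branch 2.1 (add ¬a, ¬¬e):
        (¬¬c ∨ (a ↔ a)): β-rule — branch into ¬¬c  //  (a ↔ a).
          branch 2.1.1 (add ¬¬c):
            ¬¬c: drop double negation, giving c.
            ¬(¬(b → d) ↔ ¬d): β-rule — branch into ¬(b → d), ¬¬d  //  ¬¬(b → d), ¬d.
              branch 2.1.1.1 (add ¬(b → d), ¬¬d):
                ¬(b → d): α-rule — add b, ¬d.
                × closes — contains both d and ¬d.
              branch 2.1.1.2 (add ¬¬(b → d), ¬d):
                ¬¬(b → d): β-rule — branch into ¬b  //  d.
                  branch 2.1.1.2.1 (add ¬b):
                    ○ open, literals {a=F, b=F, c=T, d=F, e=T}.
                  branch 2.1.1.2.2 (add d):
                    × closes — contains both d and ¬d.
          branch 2.1.2 (add (a ↔ a)):
            ¬(¬(b → d) ↔ ¬d): β-rule — branch into ¬(b → d), ¬¬d  //  ¬¬(b → d), ¬d.
              branch 2.1.2.1 (add ¬(b → d), ¬¬d):
                ¬(b → d): α-rule — add b, ¬d.
                × closes — contains both d and ¬d.
              branch 2.1.2.2 (add ¬¬(b → d), ¬d):
                (a ↔ a): β-rule — branch into a, a  //  ¬a, ¬a.
                  branch 2.1.2.2.1 (add a, a):
                    × closes — contains both a and ¬a.
                  branch 2.1.2.2.2 (add ¬a, ¬a):
                    ¬¬(b → d): β-rule — branch into ¬b  //  d.
                      branch 2.1.2.2.2.1 (add ¬b):
                        ○ open, literals {a=F, b=F, d=F, e=T}.
                      branch 2.1.2.2.2.2 (add d):
                        × closes — contains both d and ¬d.
      branch 2.2 (add ¬¬a, ¬e):
        (¬¬c ∨ (a ↔ a)): β-rule — branch into ¬¬c  //  (a ↔ a).
          branch 2.2.1 (add ¬¬c):
            ¬¬c: drop double negation, giving c.
            ¬(¬(b → d) ↔ ¬d): β-rule — branch into ¬(b → d), ¬¬d  //  ¬¬(b → d), ¬d.
              branch 2.2.1.1 (add ¬(b → d), ¬¬d):
                ¬(b → d): α-rule — add b, ¬d.
                × closes — contains both d and ¬d.
              branch 2.2.1.2 (add ¬¬(b → d), ¬d):
                ¬¬(b → d): β-rule — branch into ¬b  //  d.
                  branch 2.2.1.2.1 (add ¬b):
                    ○ open, literals {a=T, b=F, c=T, d=F, e=F}.
                  branch 2.2.1.2.2 (add d):
                    × closes — contains both d and ¬d.
          branch 2.2.2 (add (a ↔ a)):
            ¬(¬(b → d) ↔ ¬d): β-rule — branch into ¬(b → d), ¬¬d  //  ¬¬(b → d), ¬d.
              branch 2.2.2.1 (add ¬(b → d), ¬¬d):
                ¬(b → d): α-rule — add b, ¬d.
                × closes — contains both d and ¬d.
              branch 2.2.2.2 (add ¬¬(b → d), ¬d):
                (a ↔ a): β-rule — branch into a, a  //  ¬a, ¬a.
                  branch 2.2.2.2.1 (add a, a):
                    ¬¬(b → d): β-rule — branch into ¬b  //  d.
                      branch 2.2.2.2.1.1 (add ¬b):
                        ○ open, literals {a=T, b=F, d=F, e=F}.
                      branch 2.2.2.2.1.2 (add d):
                        × closes — contains both d and ¬d.
                  branch 2.2.2.2.2 (add ¬a, ¬a):
                    × closes — contains both a and ¬a.
14 branches closed, 10 open.
Each open branch fixes some atoms; the unmentioned ones are free. Counting distinct full assignments: branch {a=F, b=T, d=F, e=F} (f, c) contributes 4 new; branch {a=F, b=F, d=T, e=F} (f, c) contributes 4 new; branch {a=F, d=T, e=F} (f, b, c) contributes 4 new; branch {a=T, b=T, d=F, e=T} (f, c) contributes 4 new; branch {a=T, b=F, d=T, e=T} (f, c) contributes 4 new; branch {a=T, d=T, e=T} (f, b, c) contributes 4 new; branch {a=F, b=F, c=T, d=F, e=T} (f) contributes 2 new; branch {a=F, b=F, d=F, e=T} (f, c) contributes 2 new; branch {a=T, b=F, c=T, d=F, e=F} (f) contributes 2 new; branch {a=T, b=F, d=F, e=F} (f, c) contributes 2 new. Total: 32.

32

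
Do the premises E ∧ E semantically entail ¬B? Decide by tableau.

Initial set: {(E ∧ E); ¬¬B}.
(E ∧ E): α-rule — add E, E.
○ open, literals {B=true, E=true}.
0 branches closed, 1 open.
An open branch gives a countermodel: B=true, E=true (unmentioned atoms arbitrary); the premises hold there but the conclusion fails.

No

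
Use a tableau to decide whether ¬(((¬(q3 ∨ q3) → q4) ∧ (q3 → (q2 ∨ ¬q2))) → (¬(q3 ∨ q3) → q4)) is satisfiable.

Unsatisfiable

Initial set: {¬(((¬(q3 ∨ q3) → q4) ∧ (q3 → (q2 ∨ ¬q2))) → (¬(q3 ∨ q3) → q4))}.
¬(((¬(q3 ∨ q3) → q4) ∧ (q3 → (q2 ∨ ¬q2))) → (¬(q3 ∨ q3) → q4)): α-rule — add ((¬(q3 ∨ q3) → q4) ∧ (q3 → (q2 ∨ ¬q2))), ¬(¬(q3 ∨ q3) → q4).
((¬(q3 ∨ q3) → q4) ∧ (q3 → (q2 ∨ ¬q2))): α-rule — add (¬(q3 ∨ q3) → q4), (q3 → (q2 ∨ ¬q2)).
¬(¬(q3 ∨ q3) → q4): α-rule — add ¬(q3 ∨ q3), ¬q4.
¬(q3 ∨ q3): α-rule — add ¬q3, ¬q3.
(¬(q3 ∨ q3) → q4): β-rule — branch into ¬¬(q3 ∨ q3)  //  q4.
  branch 1 (add ¬¬(q3 ∨ q3)):
    (q3 → (q2 ∨ ¬q2)): β-rule — branch into ¬q3  //  (q2 ∨ ¬q2).
      branch 1.1 (add ¬q3):
        ¬¬(q3 ∨ q3): β-rule — branch into q3  //  q3.
          branch 1.1.1 (add q3):
            × closes — contains both q3 and ¬q3.
          branch 1.1.2 (add q3):
            × closes — contains both q3 and ¬q3.
      branch 1.2 (add (q2 ∨ ¬q2)):
        ¬¬(q3 ∨ q3): β-rule — branch into q3  //  q3.
          branch 1.2.1 (add q3):
            × closes — contains both q3 and ¬q3.
          branch 1.2.2 (add q3):
            × closes — contains both q3 and ¬q3.
  branch 2 (add q4):
    × closes — contains both q4 and ¬q4.
All 5 branches close.
Every branch closed; the formula is unsatisfiable.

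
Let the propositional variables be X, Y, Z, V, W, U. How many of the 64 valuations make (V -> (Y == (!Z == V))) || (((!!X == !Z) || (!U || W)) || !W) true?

Initial set: {((V -> (Y == (!Z == V))) || (((!!X == !Z) || (!U || W)) || !W))}.
((V -> (Y == (!Z == V))) || (((!!X == !Z) || (!U || W)) || !W)): β-rule — branch into (V -> (Y == (!Z == V)))  //  (((!!X == !Z) || (!U || W)) || !W).
  branch 1 (add (V -> (Y == (!Z == V)))):
    (V -> (Y == (!Z == V))): β-rule — branch into !V  //  (Y == (!Z == V)).
      branch 1.1 (add !V):
        ○ open, literals {V=0}.
      branch 1.2 (add (Y == (!Z == V))):
        (Y == (!Z == V)): β-rule — branch into Y, (!Z == V)  //  !Y, !(!Z == V).
          branch 1.2.1 (add Y, (!Z == V)):
            (!Z == V): β-rule — branch into !Z, V  //  !!Z, !V.
              branch 1.2.1.1 (add !Z, V):
                ○ open, literals {V=1, Y=1, Z=0}.
              branch 1.2.1.2 (add !!Z, !V):
                ○ open, literals {V=0, Y=1, Z=1}.
          branch 1.2.2 (add !Y, !(!Z == V)):
            !(!Z == V): β-rule — branch into !Z, !V  //  !!Z, V.
              branch 1.2.2.1 (add !Z, !V):
                ○ open, literals {V=0, Y=0, Z=0}.
              branch 1.2.2.2 (add !!Z, V):
                ○ open, literals {V=1, Y=0, Z=1}.
  branch 2 (add (((!!X == !Z) || (!U || W)) || !W)):
    (((!!X == !Z) || (!U || W)) || !W): β-rule — branch into ((!!X == !Z) || (!U || W))  //  !W.
      branch 2.1 (add ((!!X == !Z) || (!U || W))):
        ((!!X == !Z) || (!U || W)): β-rule — branch into (!!X == !Z)  //  (!U || W).
          branch 2.1.1 (add (!!X == !Z)):
            (!!X == !Z): β-rule — branch into !!X, !Z  //  !!!X, !!Z.
              branch 2.1.1.1 (add !!X, !Z):
                !!X: drop double negation, giving X.
                ○ open, literals {X=1, Z=0}.
              branch 2.1.1.2 (add !!!X, !!Z):
                !!!X: drop double negation, giving !X.
                ○ open, literals {X=0, Z=1}.
          branch 2.1.2 (add (!U || W)):
            (!U || W): β-rule — branch into !U  //  W.
              branch 2.1.2.1 (add !U):
                ○ open, literals {U=0}.
              branch 2.1.2.2 (add W):
                ○ open, literals {W=1}.
      branch 2.2 (add !W):
        ○ open, literals {W=0}.
0 branches closed, 10 open.
Each open branch fixes some atoms; the unmentioned ones are free. Counting distinct full assignments: branch {V=0} (X, Y, Z, W, U) contributes 32 new; branch {V=1, Y=1, Z=0} (X, W, U) contributes 8 new; branch {V=0, Y=1, Z=1} (X, W, U) contributes 0 new; branch {V=0, Y=0, Z=0} (X, W, U) contributes 0 new; branch {V=1, Y=0, Z=1} (X, W, U) contributes 8 new; branch {X=1, Z=0} (Y, V, W, U) contributes 4 new; branch {X=0, Z=1} (Y, V, W, U) contributes 4 new; branch {U=0} (X, Y, Z, V, W) contributes 4 new; branch {W=1} (X, Y, Z, V, U) contributes 2 new; branch {W=0} (X, Y, Z, V, U) contributes 2 new. Total: 64.

64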